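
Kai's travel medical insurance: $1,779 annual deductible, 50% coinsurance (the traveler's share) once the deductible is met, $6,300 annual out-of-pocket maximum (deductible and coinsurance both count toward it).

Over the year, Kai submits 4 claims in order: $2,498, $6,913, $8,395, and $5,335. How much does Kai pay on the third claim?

Bill 1, $2,498: deductible takes $1,779, $719 remains; coinsurance $719 × 50% = $359.50. Traveler owes $2,138.50 (running OOP $2,138.50).
Bill 2, $6,913: 50% coinsurance on $6,913 = $3,456.50. Cost to traveler: $3,456.50. OOP to date $5,595.
Bill 3, $8,395: 50% coinsurance on $8,395 = $4,197.50. Adding that to $5,595 gives $9,792.50, past the $6,300 cap; traveler pays only $6,300 − $5,595 = $705.

$705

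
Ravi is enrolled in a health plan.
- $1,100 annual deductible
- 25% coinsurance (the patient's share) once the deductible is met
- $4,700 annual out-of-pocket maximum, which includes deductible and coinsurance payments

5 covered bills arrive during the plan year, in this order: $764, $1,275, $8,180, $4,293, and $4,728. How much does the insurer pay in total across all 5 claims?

Bill 1, $764: entire amount goes to the deductible. Patient owes $764 (running OOP $764). Plan pays $764 − $764 = $0.
Bill 2, $1,275: $336 finishes the deductible; $939 goes to coinsurance; patient's 25% is $234.75. Cost to patient: $570.75. OOP to date $1,334.75. Plan pays $1,275 − $570.75 = $704.25.
Bill 3, $8,180: 25% coinsurance on $8,180 = $2,045. Patient pays $2,045; OOP now $3,379.75. Insurer: $8,180 − $2,045 = $6,135.
Bill 4, $4,293: deductible already satisfied, so patient's share is 25% × $4,293 = $1,073.25. Patient pays $1,073.25; OOP now $4,453. Plan pays $4,293 − $1,073.25 = $3,219.75.
Bill 5, $4,728: deductible met; 25% of $4,728 = $1,182. OOP would hit $5,635 > $4,700, so the cap limits the patient to $4,700 − $4,453 = $247. Insurer: $4,728 − $247 = $4,481.
Insurer total: $0 + $704.25 + $6,135 + $3,219.75 + $4,481 = $14,540.

$14,540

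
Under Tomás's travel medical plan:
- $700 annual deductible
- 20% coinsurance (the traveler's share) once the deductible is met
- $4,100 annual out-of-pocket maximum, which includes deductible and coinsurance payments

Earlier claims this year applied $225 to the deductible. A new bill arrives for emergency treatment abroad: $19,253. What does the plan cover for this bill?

Remaining deductible: $700 − $225 = $475.
After the $475 deductible portion, $19,253 − $475 = $18,778 is subject to coinsurance.
20% of $18,778 = $3,755.60 falls to the traveler.
That puts the traveler's cost at $475 + $3,755.60 = $4,230.60 before any cap.
Year-to-date out-of-pocket would reach $225 + $4,230.60 = $4,455.60, above the $4,100 maximum, so the traveler pays only $4,100 − $225 = $3,875.
The plan picks up $19,253 − $3,875 = $15,378.

$15,378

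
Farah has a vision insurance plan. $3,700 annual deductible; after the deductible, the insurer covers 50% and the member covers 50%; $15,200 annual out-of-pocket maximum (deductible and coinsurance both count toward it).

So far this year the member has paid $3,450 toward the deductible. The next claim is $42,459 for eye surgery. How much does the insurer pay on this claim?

$30,709

Remaining deductible: $3,700 − $3,450 = $250.
That leaves $42,459 − $250 = $42,209 for coinsurance.
Member's 50% share of $42,209 is $21,104.50.
Member responsibility before any cap: $250 + $21,104.50 = $21,354.50.
Year-to-date out-of-pocket would reach $3,450 + $21,354.50 = $24,804.50, above the $15,200 maximum, so the member pays only $15,200 − $3,450 = $11,750.
Insurer pays the balance: $42,459 − $11,750 = $30,709.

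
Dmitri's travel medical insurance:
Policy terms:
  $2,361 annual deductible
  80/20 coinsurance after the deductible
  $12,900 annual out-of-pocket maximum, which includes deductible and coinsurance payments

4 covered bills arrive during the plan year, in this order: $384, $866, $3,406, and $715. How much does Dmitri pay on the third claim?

$1,570

#1 ($384): all of it applies to the deductible. Traveler owes $384 (running OOP $384).
#2 ($866): fully absorbed by the deductible. Traveler owes $866 (running OOP $1,250).
#3 ($3,406): deductible takes $1,111, $2,295 remains; 20% of $2,295 = $459. Cost to traveler: $1,570. OOP to date $2,820.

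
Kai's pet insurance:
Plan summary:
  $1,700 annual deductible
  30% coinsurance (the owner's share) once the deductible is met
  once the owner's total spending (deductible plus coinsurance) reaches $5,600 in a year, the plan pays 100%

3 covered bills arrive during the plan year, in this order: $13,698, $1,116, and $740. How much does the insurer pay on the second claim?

Claim 1 — $13,698: $1,700 to deductible, leaving $11,998; owner's 30% is $3,599.40. Owner owes $5,299.40 (running OOP $5,299.40). Plan pays $13,698 − $5,299.40 = $8,398.60.
Claim 2 — $1,116: deductible already satisfied, so owner's share is 30% × $1,116 = $334.80. OOP would hit $5,634.20 > $5,600, so the cap limits the owner to $5,600 − $5,299.40 = $300.60. Insurer: $1,116 − $300.60 = $815.40.

$815.40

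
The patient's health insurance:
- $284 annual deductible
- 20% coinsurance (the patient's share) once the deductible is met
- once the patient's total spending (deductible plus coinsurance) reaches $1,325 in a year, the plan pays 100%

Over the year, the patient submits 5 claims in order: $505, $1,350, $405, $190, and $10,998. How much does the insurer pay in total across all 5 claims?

Bill 1, $505: $284 to deductible, leaving $221; 20% of $221 = $44.20. Cost to patient: $328.20. OOP to date $328.20. Insurer: $505 − $328.20 = $176.80.
Bill 2, $1,350: deductible already satisfied, so patient's share is 20% × $1,350 = $270. Cost to patient: $270. OOP to date $598.20. Plan pays $1,350 − $270 = $1,080.
Bill 3, $405: deductible met; 20% of $405 = $81. Cost to patient: $81. OOP to date $679.20. Plan pays $405 − $81 = $324.
Bill 4, $190: deductible met; 20% of $190 = $38. Patient owes $38 (running OOP $717.20). Insurer: $190 − $38 = $152.
Bill 5, $10,998: deductible met; 20% of $10,998 = $2,199.60. Adding that to $717.20 gives $2,916.80, past the $1,325 cap; patient pays only $1,325 − $717.20 = $607.80. Insurer: $10,998 − $607.80 = $10,390.20.
Insurer total: $176.80 + $1,080 + $324 + $152 + $10,390.20 = $12,123.

$12,123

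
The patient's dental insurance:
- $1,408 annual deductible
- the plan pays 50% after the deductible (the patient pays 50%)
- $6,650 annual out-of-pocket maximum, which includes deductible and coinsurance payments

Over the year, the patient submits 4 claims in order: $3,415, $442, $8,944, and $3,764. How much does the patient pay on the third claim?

$4,017.50

#1 ($3,415): $1,408 finishes the deductible; $2,007 goes to coinsurance; patient's 50% is $1,003.50. Cost to patient: $2,411.50. OOP to date $2,411.50.
#2 ($442): deductible met; 50% of $442 = $221. Cost to patient: $221. OOP to date $2,632.50.
#3 ($8,944): 50% coinsurance on $8,944 = $4,472. OOP would hit $7,104.50 > $6,650, so the cap limits the patient to $6,650 − $2,632.50 = $4,017.50.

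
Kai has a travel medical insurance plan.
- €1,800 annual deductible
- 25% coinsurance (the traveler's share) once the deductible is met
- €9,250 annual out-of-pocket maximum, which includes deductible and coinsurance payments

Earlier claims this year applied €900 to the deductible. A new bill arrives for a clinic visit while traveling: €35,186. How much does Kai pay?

€8,350

Remaining deductible: €1,800 − €900 = €900.
The remaining €34,286 (= €35,186 − €900) moves to coinsurance.
Traveler's 25% share of €34,286 is €8,571.50.
Traveler responsibility before any cap: €900 + €8,571.50 = €9,471.50.
That would bring total out-of-pocket to €10,371.50, past the €9,250 cap. The traveler is capped at €9,250 − €900 = €8,350 on this claim.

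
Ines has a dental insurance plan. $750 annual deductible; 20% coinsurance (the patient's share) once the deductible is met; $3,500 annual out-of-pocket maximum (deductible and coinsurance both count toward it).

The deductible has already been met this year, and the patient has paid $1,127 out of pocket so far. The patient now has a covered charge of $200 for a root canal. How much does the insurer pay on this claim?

$160

The deductible is already satisfied, so the full bill goes to coinsurance.
20% of $200 = $40 falls to the patient.
Total out-of-pocket so far would be $1,127 + $40 = $1,167, below the $3,500 cap — no reduction.
The insurer covers the remainder: $200 − $40 = $160.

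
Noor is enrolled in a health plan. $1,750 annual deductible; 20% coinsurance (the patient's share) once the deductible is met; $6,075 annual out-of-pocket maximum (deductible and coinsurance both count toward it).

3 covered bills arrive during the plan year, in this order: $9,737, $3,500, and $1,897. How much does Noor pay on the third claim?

$379.40

Claim 1 ($9,737): $1,750 finishes the deductible; $7,987 goes to coinsurance; patient's 20% is $1,597.40. Cost to patient: $3,347.40. OOP to date $3,347.40.
Claim 2 ($3,500): deductible already satisfied, so patient's share is 20% × $3,500 = $700. Cost to patient: $700. OOP to date $4,047.40.
Claim 3 ($1,897): 20% coinsurance on $1,897 = $379.40. Patient owes $379.40 (running OOP $4,426.80).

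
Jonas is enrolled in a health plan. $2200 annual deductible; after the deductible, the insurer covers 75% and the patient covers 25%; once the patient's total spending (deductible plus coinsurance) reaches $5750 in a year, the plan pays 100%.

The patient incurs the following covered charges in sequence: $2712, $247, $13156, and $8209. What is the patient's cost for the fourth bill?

$71.25

#1 ($2712): $2200 finishes the deductible; $512 goes to coinsurance; 25% of $512 = $128. Cost to patient: $2328. OOP to date $2328.
#2 ($247): 25% coinsurance on $247 = $61.75. Patient pays $61.75; OOP now $2389.75.
#3 ($13156): deductible already satisfied, so patient's share is 25% × $13156 = $3289. Patient owes $3289 (running OOP $5678.75).
#4 ($8209): deductible met; 25% of $8209 = $2052.25. OOP would hit $7731 > $5750, so the cap limits the patient to $5750 − $5678.75 = $71.25.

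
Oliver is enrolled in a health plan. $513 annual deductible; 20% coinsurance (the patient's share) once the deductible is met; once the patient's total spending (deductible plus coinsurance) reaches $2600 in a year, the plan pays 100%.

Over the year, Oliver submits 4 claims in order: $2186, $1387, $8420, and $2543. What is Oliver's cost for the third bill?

#1 ($2186): $513 finishes the deductible; $1673 goes to coinsurance; patient's 20% is $334.60. Patient pays $847.60; OOP now $847.60.
#2 ($1387): deductible already satisfied, so patient's share is 20% × $1387 = $277.40. Cost to patient: $277.40. OOP to date $1125.
#3 ($8420): deductible already satisfied, so patient's share is 20% × $8420 = $1684. That would push OOP to $2809, over the $2600 cap, so patient pays $2600 − $1125 = $1475.

$1475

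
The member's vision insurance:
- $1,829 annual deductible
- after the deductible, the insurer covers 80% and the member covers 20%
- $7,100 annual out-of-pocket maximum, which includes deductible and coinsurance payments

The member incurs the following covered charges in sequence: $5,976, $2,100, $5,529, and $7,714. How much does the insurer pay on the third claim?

$4,423.20

Claim 1 ($5,976): $1,829 to deductible, leaving $4,147; coinsurance $4,147 × 20% = $829.40. Member pays $2,658.40; OOP now $2,658.40. Insurer: $5,976 − $2,658.40 = $3,317.60.
Claim 2 ($2,100): deductible met; 20% of $2,100 = $420. Member owes $420 (running OOP $3,078.40). Insurer: $2,100 − $420 = $1,680.
Claim 3 ($5,529): deductible already satisfied, so member's share is 20% × $5,529 = $1,105.80. Cost to member: $1,105.80. OOP to date $4,184.20. Insurer: $5,529 − $1,105.80 = $4,423.20.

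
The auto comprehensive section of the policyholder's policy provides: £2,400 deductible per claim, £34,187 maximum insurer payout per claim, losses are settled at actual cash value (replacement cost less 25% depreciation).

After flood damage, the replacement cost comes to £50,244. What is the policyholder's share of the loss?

Actual cash value after 25% depreciation: £50,244 × 75% = £37,683.
Subtract the deductible: £37,683 − £2,400 = £35,283.
Since £35,283 > £34,187, the payout is capped at £34,187.
The policyholder bears the rest of the original loss: £50,244 − £34,187 = £16,057.

£16,057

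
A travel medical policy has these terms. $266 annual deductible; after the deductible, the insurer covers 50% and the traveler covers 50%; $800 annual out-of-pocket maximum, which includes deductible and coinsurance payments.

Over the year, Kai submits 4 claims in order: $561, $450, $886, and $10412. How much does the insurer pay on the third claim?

Bill 1, $561: $266 to deductible, leaving $295; 50% of $295 = $147.50. Traveler owes $413.50 (running OOP $413.50). Insurer: $561 − $413.50 = $147.50.
Bill 2, $450: 50% coinsurance on $450 = $225. Cost to traveler: $225. OOP to date $638.50. Insurer: $450 − $225 = $225.
Bill 3, $886: 50% coinsurance on $886 = $443. Adding that to $638.50 gives $1081.50, past the $800 cap; traveler pays only $800 − $638.50 = $161.50. Plan pays $886 − $161.50 = $724.50.

$724.50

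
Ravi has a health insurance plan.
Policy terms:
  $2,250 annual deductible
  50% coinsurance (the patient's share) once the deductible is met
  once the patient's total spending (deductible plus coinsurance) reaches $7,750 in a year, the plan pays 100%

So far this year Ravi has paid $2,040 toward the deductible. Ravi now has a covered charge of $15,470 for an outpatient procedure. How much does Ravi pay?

$2,040 of the $2,250 deductible is already met, leaving $210.
After the $210 deductible portion, $15,470 − $210 = $15,260 is subject to coinsurance.
50% of $15,260 = $7,630 falls to the patient.
So the patient owes $210 + $7,630 = $7,840 before any cap.
That would bring total out-of-pocket to $9,880, past the $7,750 cap. The patient is capped at $7,750 − $2,040 = $5,710 on this claim.

$5,710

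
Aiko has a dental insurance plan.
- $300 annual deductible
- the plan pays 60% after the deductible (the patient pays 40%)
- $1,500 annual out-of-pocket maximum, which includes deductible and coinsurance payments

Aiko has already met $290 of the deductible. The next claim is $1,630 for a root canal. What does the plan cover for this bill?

$290 of the $300 deductible is already met, leaving $10.
After the $10 deductible portion, $1,630 − $10 = $1,620 is subject to coinsurance.
40% of $1,620 = $648 falls to the patient.
Patient responsibility before any cap: $10 + $648 = $658.
Total out-of-pocket so far would be $290 + $658 = $948, below the $1,500 cap — no reduction.
Insurer pays the balance: $1,630 − $658 = $972.

$972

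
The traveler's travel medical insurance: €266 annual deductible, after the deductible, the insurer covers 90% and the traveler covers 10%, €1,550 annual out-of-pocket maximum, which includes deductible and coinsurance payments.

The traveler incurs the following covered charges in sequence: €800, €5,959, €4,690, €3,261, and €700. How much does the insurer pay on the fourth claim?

€3,095.30

Bill 1, €800: €266 to deductible, leaving €534; 10% of €534 = €53.40. Cost to traveler: €319.40. OOP to date €319.40. Plan pays €800 − €319.40 = €480.60.
Bill 2, €5,959: 10% coinsurance on €5,959 = €595.90. Traveler pays €595.90; OOP now €915.30. Insurer: €5,959 − €595.90 = €5,363.10.
Bill 3, €4,690: deductible already satisfied, so traveler's share is 10% × €4,690 = €469. Traveler owes €469 (running OOP €1,384.30). Insurer: €4,690 − €469 = €4,221.
Bill 4, €3,261: deductible already satisfied, so traveler's share is 10% × €3,261 = €326.10. OOP would hit €1,710.40 > €1,550, so the cap limits the traveler to €1,550 − €1,384.30 = €165.70. Insurer: €3,261 − €165.70 = €3,095.30.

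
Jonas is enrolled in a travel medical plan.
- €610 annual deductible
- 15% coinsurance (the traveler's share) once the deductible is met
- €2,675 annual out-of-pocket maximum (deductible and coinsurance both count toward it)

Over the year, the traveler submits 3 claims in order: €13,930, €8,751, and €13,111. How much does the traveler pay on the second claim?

€67

Claim 1 — €13,930: deductible takes €610, €13,320 remains; coinsurance €13,320 × 15% = €1,998. Traveler owes €2,608 (running OOP €2,608).
Claim 2 — €8,751: 15% coinsurance on €8,751 = €1,312.65. That would push OOP to €3,920.65, over the €2,675 cap, so traveler pays €2,675 − €2,608 = €67.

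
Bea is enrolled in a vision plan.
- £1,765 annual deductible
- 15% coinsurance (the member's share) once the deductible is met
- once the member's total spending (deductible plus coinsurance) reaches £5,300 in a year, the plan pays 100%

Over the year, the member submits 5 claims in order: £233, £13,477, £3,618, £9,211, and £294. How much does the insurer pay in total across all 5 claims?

Claim 1 — £233: all of it applies to the deductible. Cost to member: £233. OOP to date £233. Insurer: £233 − £233 = £0.
Claim 2 — £13,477: £1,532 to deductible, leaving £11,945; coinsurance £11,945 × 15% = £1,791.75. Cost to member: £3,323.75. OOP to date £3,556.75. Plan pays £13,477 − £3,323.75 = £10,153.25.
Claim 3 — £3,618: deductible met; 15% of £3,618 = £542.70. Member pays £542.70; OOP now £4,099.45. Plan pays £3,618 − £542.70 = £3,075.30.
Claim 4 — £9,211: deductible already satisfied, so member's share is 15% × £9,211 = £1,381.65. That would push OOP to £5,481.10, over the £5,300 cap, so member pays £5,300 − £4,099.45 = £1,200.55. Plan pays £9,211 − £1,200.55 = £8,010.45.
Claim 5 — £294: deductible met; 15% of £294 = £44.10. That would push OOP to £5,344.10, over the £5,300 cap, so member pays £5,300 − £5,300 = £0. Insurer: £294 − £0 = £294.
Insurer total = bills − member's total = £26,833 − £5,300 = £21,533.

£21,533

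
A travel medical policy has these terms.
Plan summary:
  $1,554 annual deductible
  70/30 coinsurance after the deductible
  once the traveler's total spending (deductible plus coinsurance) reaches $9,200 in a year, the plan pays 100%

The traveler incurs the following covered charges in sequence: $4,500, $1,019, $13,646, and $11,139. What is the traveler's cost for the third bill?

$4,093.80

Claim 1 — $4,500: deductible takes $1,554, $2,946 remains; 30% of $2,946 = $883.80. Traveler pays $2,437.80; OOP now $2,437.80.
Claim 2 — $1,019: deductible already satisfied, so traveler's share is 30% × $1,019 = $305.70. Cost to traveler: $305.70. OOP to date $2,743.50.
Claim 3 — $13,646: 30% coinsurance on $13,646 = $4,093.80. Traveler pays $4,093.80; OOP now $6,837.30.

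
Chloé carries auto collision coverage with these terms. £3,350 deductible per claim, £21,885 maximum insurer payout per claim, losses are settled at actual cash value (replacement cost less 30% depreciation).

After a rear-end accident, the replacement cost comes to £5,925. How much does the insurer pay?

£797.50

Depreciate 30%: the covered value is £5,925 × 0.7 = £4,147.50.
After the deductible, £4,147.50 − £3,350 = £797.50 remains.
£797.50 ≤ £21,885, so the limit doesn't bind; insurer pays £797.50.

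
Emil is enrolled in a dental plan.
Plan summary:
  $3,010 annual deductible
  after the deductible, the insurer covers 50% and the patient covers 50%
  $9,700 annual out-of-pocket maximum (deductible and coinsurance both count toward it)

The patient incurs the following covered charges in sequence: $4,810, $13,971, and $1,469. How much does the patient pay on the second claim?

$5,790

Claim 1 ($4,810): $3,010 to deductible, leaving $1,800; 50% of $1,800 = $900. Patient pays $3,910; OOP now $3,910.
Claim 2 ($13,971): 50% coinsurance on $13,971 = $6,985.50. Adding that to $3,910 gives $10,895.50, past the $9,700 cap; patient pays only $9,700 − $3,910 = $5,790.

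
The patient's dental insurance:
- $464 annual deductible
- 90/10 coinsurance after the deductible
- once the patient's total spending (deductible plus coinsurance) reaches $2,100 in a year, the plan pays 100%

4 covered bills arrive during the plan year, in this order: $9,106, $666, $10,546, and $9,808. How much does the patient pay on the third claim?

#1 ($9,106): deductible takes $464, $8,642 remains; patient's 10% is $864.20. Cost to patient: $1,328.20. OOP to date $1,328.20.
#2 ($666): deductible already satisfied, so patient's share is 10% × $666 = $66.60. Patient pays $66.60; OOP now $1,394.80.
#3 ($10,546): deductible met; 10% of $10,546 = $1,054.60. OOP would hit $2,449.40 > $2,100, so the cap limits the patient to $2,100 − $1,394.80 = $705.20.

$705.20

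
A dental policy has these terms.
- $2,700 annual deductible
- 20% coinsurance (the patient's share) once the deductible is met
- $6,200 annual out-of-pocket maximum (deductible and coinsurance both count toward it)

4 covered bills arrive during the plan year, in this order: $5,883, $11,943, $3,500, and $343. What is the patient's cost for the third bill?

$474.80

#1 ($5,883): deductible takes $2,700, $3,183 remains; coinsurance $3,183 × 20% = $636.60. Cost to patient: $3,336.60. OOP to date $3,336.60.
#2 ($11,943): deductible met; 20% of $11,943 = $2,388.60. Patient pays $2,388.60; OOP now $5,725.20.
#3 ($3,500): deductible already satisfied, so patient's share is 20% × $3,500 = $700. That would push OOP to $6,425.20, over the $6,200 cap, so patient pays $6,200 − $5,725.20 = $474.80.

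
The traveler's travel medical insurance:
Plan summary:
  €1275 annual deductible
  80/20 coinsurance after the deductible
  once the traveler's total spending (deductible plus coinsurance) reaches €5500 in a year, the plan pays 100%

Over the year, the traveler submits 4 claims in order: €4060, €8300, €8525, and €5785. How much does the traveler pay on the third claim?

Claim 1 (€4060): €1275 to deductible, leaving €2785; 20% of €2785 = €557. Cost to traveler: €1832. OOP to date €1832.
Claim 2 (€8300): deductible met; 20% of €8300 = €1660. Cost to traveler: €1660. OOP to date €3492.
Claim 3 (€8525): deductible met; 20% of €8525 = €1705. Traveler pays €1705; OOP now €5197.

€1705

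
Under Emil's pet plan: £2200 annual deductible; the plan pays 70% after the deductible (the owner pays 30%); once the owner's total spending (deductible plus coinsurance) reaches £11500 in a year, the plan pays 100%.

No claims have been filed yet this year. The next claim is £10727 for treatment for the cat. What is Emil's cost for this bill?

£4758.10

The full £2200 deductible is still open; £2200 of this bill applies to it.
The remaining £8527 (= £10727 − £2200) moves to coinsurance.
Coinsurance: £8527 × 30% = £2558.10.
So the owner owes £2200 + £2558.10 = £4758.10 before any cap.
Year-to-date out-of-pocket becomes £0 + £4758.10 = £4758.10, still under the £11500 maximum, so no cap applies.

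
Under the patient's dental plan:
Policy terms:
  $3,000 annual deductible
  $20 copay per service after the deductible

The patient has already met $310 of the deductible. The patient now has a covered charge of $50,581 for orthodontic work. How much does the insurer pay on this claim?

Remaining deductible: $3,000 − $310 = $2,690.
After the $2,690 deductible portion, $50,581 − $2,690 = $47,891 is subject to the copay.
Copay on this service: $20.
That puts the patient's cost at $2,690 + $20 = $2,710.
The plan picks up $50,581 − $2,710 = $47,871.

$47,871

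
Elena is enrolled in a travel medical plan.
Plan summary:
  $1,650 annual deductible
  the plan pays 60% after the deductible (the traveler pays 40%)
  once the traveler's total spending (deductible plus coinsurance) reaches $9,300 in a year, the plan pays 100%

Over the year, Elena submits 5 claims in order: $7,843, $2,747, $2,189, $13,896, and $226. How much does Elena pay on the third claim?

#1 ($7,843): deductible takes $1,650, $6,193 remains; 40% of $6,193 = $2,477.20. Traveler owes $4,127.20 (running OOP $4,127.20).
#2 ($2,747): deductible already satisfied, so traveler's share is 40% × $2,747 = $1,098.80. Traveler pays $1,098.80; OOP now $5,226.
#3 ($2,189): deductible met; 40% of $2,189 = $875.60. Traveler owes $875.60 (running OOP $6,101.60).

$875.60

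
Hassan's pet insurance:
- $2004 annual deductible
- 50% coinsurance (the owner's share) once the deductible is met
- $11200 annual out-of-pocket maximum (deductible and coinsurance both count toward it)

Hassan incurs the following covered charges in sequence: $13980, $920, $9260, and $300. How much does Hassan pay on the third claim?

$2748

Claim 1 ($13980): $2004 to deductible, leaving $11976; 50% of $11976 = $5988. Cost to owner: $7992. OOP to date $7992.
Claim 2 ($920): 50% coinsurance on $920 = $460. Owner pays $460; OOP now $8452.
Claim 3 ($9260): 50% coinsurance on $9260 = $4630. Adding that to $8452 gives $13082, past the $11200 cap; owner pays only $11200 − $8452 = $2748.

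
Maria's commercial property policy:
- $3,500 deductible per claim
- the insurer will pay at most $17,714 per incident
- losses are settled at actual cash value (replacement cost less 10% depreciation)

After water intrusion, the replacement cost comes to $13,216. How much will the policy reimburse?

Depreciate 10%: the covered value is $13,216 × 0.9 = $11,894.40.
After the deductible, $11,894.40 − $3,500 = $8,394.40 remains.
$8,394.40 ≤ $17,714, so the limit doesn't bind; insurer pays $8,394.40.

$8,394.40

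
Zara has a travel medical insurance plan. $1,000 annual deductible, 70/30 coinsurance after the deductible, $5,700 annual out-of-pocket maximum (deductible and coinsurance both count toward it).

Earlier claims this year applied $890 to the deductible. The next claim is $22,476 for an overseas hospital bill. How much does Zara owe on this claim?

$890 of the $1,000 deductible is already met, leaving $110.
The remaining $22,366 (= $22,476 − $110) moves to coinsurance.
Coinsurance: $22,366 × 30% = $6,709.80.
Traveler responsibility before any cap: $110 + $6,709.80 = $6,819.80.
Year-to-date out-of-pocket would reach $890 + $6,819.80 = $7,709.80, above the $5,700 maximum, so the traveler pays only $5,700 − $890 = $4,810.

$4,810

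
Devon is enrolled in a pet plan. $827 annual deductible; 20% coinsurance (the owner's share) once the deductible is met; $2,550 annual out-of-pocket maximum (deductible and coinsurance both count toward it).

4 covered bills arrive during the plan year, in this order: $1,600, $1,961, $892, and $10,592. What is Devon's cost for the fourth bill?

$997.80

#1 ($1,600): deductible takes $827, $773 remains; 20% of $773 = $154.60. Owner pays $981.60; OOP now $981.60.
#2 ($1,961): 20% coinsurance on $1,961 = $392.20. Owner owes $392.20 (running OOP $1,373.80).
#3 ($892): deductible met; 20% of $892 = $178.40. Owner pays $178.40; OOP now $1,552.20.
#4 ($10,592): 20% coinsurance on $10,592 = $2,118.40. That would push OOP to $3,670.60, over the $2,550 cap, so owner pays $2,550 − $1,552.20 = $997.80.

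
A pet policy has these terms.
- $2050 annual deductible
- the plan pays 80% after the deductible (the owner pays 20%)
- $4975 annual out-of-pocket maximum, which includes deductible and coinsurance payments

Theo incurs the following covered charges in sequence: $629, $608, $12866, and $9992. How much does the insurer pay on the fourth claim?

$9477.60

Claim 1 ($629): fully absorbed by the deductible. Owner owes $629 (running OOP $629). Insurer: $629 − $629 = $0.
Claim 2 ($608): fully absorbed by the deductible. Owner pays $608; OOP now $1237. Plan pays $608 − $608 = $0.
Claim 3 ($12866): $813 to deductible, leaving $12053; 20% of $12053 = $2410.60. Owner owes $3223.60 (running OOP $4460.60). Insurer: $12866 − $3223.60 = $9642.40.
Claim 4 ($9992): 20% coinsurance on $9992 = $1998.40. OOP would hit $6459 > $4975, so the cap limits the owner to $4975 − $4460.60 = $514.40. Insurer: $9992 − $514.40 = $9477.60.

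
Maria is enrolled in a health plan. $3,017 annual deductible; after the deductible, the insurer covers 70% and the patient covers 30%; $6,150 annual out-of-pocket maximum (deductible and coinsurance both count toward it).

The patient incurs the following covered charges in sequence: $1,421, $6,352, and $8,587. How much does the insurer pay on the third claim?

Bill 1, $1,421: all of it applies to the deductible. Patient pays $1,421; OOP now $1,421. Plan pays $1,421 − $1,421 = $0.
Bill 2, $6,352: deductible takes $1,596, $4,756 remains; coinsurance $4,756 × 30% = $1,426.80. Patient pays $3,022.80; OOP now $4,443.80. Plan pays $6,352 − $3,022.80 = $3,329.20.
Bill 3, $8,587: deductible already satisfied, so patient's share is 30% × $8,587 = $2,576.10. Adding that to $4,443.80 gives $7,019.90, past the $6,150 cap; patient pays only $6,150 − $4,443.80 = $1,706.20. Plan pays $8,587 − $1,706.20 = $6,880.80.

$6,880.80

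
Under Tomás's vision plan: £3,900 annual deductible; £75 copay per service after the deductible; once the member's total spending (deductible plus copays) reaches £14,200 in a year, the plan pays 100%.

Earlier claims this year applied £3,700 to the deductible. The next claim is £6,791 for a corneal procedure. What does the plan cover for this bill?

£6,516

Remaining deductible: £3,900 − £3,700 = £200.
That leaves £6,791 − £200 = £6,591 for the copay.
Copay on this service: £75.
So the member owes £200 + £75 = £275 before any cap.
Total out-of-pocket so far would be £3,700 + £275 = £3,975, below the £14,200 cap — no reduction.
The insurer covers the remainder: £6,791 − £275 = £6,516.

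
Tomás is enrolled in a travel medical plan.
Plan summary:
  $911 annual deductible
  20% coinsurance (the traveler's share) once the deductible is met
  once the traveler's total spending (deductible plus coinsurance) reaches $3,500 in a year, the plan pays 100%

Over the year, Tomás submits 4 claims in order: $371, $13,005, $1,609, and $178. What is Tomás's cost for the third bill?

$96

Bill 1, $371: all of it applies to the deductible. Traveler owes $371 (running OOP $371).
Bill 2, $13,005: $540 finishes the deductible; $12,465 goes to coinsurance; 20% of $12,465 = $2,493. Cost to traveler: $3,033. OOP to date $3,404.
Bill 3, $1,609: 20% coinsurance on $1,609 = $321.80. That would push OOP to $3,725.80, over the $3,500 cap, so traveler pays $3,500 − $3,404 = $96.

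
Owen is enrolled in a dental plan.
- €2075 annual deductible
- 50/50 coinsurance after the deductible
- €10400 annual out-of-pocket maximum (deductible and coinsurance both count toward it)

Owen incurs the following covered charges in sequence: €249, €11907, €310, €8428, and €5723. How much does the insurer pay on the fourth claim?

Bill 1, €249: fully absorbed by the deductible. Patient pays €249; OOP now €249. Insurer: €249 − €249 = €0.
Bill 2, €11907: €1826 finishes the deductible; €10081 goes to coinsurance; coinsurance €10081 × 50% = €5040.50. Patient pays €6866.50; OOP now €7115.50. Plan pays €11907 − €6866.50 = €5040.50.
Bill 3, €310: 50% coinsurance on €310 = €155. Patient owes €155 (running OOP €7270.50). Insurer: €310 − €155 = €155.
Bill 4, €8428: deductible met; 50% of €8428 = €4214. That would push OOP to €11484.50, over the €10400 cap, so patient pays €10400 − €7270.50 = €3129.50. Plan pays €8428 − €3129.50 = €5298.50.

€5298.50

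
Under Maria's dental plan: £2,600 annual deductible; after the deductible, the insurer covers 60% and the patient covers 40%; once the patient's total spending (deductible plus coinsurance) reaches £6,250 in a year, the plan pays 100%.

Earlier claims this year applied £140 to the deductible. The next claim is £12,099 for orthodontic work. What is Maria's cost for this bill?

£140 of the £2,600 deductible is already met, leaving £2,460.
The remaining £9,639 (= £12,099 − £2,460) moves to coinsurance.
Coinsurance: £9,639 × 40% = £3,855.60.
Patient responsibility before any cap: £2,460 + £3,855.60 = £6,315.60.
Adding £6,315.60 to the £140 already spent would give £6,455.60, which exceeds the £6,250 cap; the patient pays just £6,250 − £140 = £6,110.

£6,110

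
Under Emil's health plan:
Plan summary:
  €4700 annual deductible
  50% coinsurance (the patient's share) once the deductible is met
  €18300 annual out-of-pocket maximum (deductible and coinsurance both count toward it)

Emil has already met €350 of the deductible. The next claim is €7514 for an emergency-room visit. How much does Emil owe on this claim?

€5932

Remaining deductible: €4700 − €350 = €4350.
That leaves €7514 − €4350 = €3164 for coinsurance.
50% of €3164 = €1582 falls to the patient.
Patient responsibility before any cap: €4350 + €1582 = €5932.
Total out-of-pocket so far would be €350 + €5932 = €6282, below the €18300 cap — no reduction.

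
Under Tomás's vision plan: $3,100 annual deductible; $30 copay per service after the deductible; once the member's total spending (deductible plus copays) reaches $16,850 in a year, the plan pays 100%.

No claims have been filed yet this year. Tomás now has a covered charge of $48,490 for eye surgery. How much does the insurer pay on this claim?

The full $3,100 deductible is still open; $3,100 of this bill applies to it.
After the $3,100 deductible portion, $48,490 − $3,100 = $45,390 is subject to the copay.
Copay on this service: $30.
So the member owes $3,100 + $30 = $3,130 before any cap.
Cumulative spending $0 + $3,130 = $3,130 stays under the $16,850 maximum.
Insurer pays the balance: $48,490 − $3,130 = $45,360.

$45,360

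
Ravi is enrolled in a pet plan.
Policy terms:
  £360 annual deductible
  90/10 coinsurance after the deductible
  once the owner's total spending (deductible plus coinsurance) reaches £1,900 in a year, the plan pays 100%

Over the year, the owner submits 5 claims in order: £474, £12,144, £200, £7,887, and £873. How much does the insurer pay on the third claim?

£180

Claim 1 (£474): £360 to deductible, leaving £114; 10% of £114 = £11.40. Owner pays £371.40; OOP now £371.40. Plan pays £474 − £371.40 = £102.60.
Claim 2 (£12,144): deductible met; 10% of £12,144 = £1,214.40. Owner owes £1,214.40 (running OOP £1,585.80). Insurer: £12,144 − £1,214.40 = £10,929.60.
Claim 3 (£200): deductible met; 10% of £200 = £20. Cost to owner: £20. OOP to date £1,605.80. Plan pays £200 − £20 = £180.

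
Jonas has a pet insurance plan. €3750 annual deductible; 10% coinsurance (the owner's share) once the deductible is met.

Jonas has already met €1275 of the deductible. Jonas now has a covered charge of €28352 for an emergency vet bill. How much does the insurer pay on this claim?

€1275 of the €3750 deductible is already met, leaving €2475.
That leaves €28352 − €2475 = €25877 for coinsurance.
Owner's 10% share of €25877 is €2587.70.
So the owner owes €2475 + €2587.70 = €5062.70.
The plan picks up €28352 − €5062.70 = €23289.30.

€23289.30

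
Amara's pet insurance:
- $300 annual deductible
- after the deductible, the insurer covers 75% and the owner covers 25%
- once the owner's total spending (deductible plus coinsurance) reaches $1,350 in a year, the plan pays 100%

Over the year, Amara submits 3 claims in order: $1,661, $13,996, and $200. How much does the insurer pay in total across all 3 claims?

#1 ($1,661): $300 finishes the deductible; $1,361 goes to coinsurance; owner's 25% is $340.25. Cost to owner: $640.25. OOP to date $640.25. Plan pays $1,661 − $640.25 = $1,020.75.
#2 ($13,996): 25% coinsurance on $13,996 = $3,499. Adding that to $640.25 gives $4,139.25, past the $1,350 cap; owner pays only $1,350 − $640.25 = $709.75. Insurer: $13,996 − $709.75 = $13,286.25.
#3 ($200): 25% coinsurance on $200 = $50. That would push OOP to $1,400, over the $1,350 cap, so owner pays $1,350 − $1,350 = $0. Plan pays $200 − $0 = $200.
Insurer total: $1,020.75 + $13,286.25 + $200 = $14,507.

$14,507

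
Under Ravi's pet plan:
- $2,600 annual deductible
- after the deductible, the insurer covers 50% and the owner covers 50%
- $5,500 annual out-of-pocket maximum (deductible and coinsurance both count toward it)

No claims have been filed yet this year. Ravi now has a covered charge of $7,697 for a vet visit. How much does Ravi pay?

$5,148.50

Deductible not yet touched, so the first $2,600 of the bill goes to the deductible.
That leaves $7,697 − $2,600 = $5,097 for coinsurance.
50% of $5,097 = $2,548.50 falls to the owner.
That puts the owner's cost at $2,600 + $2,548.50 = $5,148.50 before any cap.
Total out-of-pocket so far would be $0 + $5,148.50 = $5,148.50, below the $5,500 cap — no reduction.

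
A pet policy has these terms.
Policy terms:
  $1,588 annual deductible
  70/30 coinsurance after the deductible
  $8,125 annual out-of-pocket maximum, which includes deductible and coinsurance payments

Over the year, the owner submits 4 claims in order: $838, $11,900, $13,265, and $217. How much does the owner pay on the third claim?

Claim 1 ($838): all of it applies to the deductible. Owner owes $838 (running OOP $838).
Claim 2 ($11,900): $750 finishes the deductible; $11,150 goes to coinsurance; coinsurance $11,150 × 30% = $3,345. Cost to owner: $4,095. OOP to date $4,933.
Claim 3 ($13,265): deductible already satisfied, so owner's share is 30% × $13,265 = $3,979.50. Adding that to $4,933 gives $8,912.50, past the $8,125 cap; owner pays only $8,125 − $4,933 = $3,192.

$3,192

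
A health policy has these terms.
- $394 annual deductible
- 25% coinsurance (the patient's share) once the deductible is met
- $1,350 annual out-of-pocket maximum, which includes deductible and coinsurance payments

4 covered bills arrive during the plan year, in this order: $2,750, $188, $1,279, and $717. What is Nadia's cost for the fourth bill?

$0.25

Bill 1, $2,750: deductible takes $394, $2,356 remains; 25% of $2,356 = $589. Patient owes $983 (running OOP $983).
Bill 2, $188: deductible already satisfied, so patient's share is 25% × $188 = $47. Cost to patient: $47. OOP to date $1,030.
Bill 3, $1,279: deductible met; 25% of $1,279 = $319.75. Patient owes $319.75 (running OOP $1,349.75).
Bill 4, $717: deductible already satisfied, so patient's share is 25% × $717 = $179.25. Adding that to $1,349.75 gives $1,529, past the $1,350 cap; patient pays only $1,350 − $1,349.75 = $0.25.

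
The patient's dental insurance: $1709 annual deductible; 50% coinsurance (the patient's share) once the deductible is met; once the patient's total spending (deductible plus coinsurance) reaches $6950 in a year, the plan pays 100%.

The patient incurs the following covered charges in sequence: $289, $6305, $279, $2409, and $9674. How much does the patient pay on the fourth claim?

Claim 1 — $289: entire amount goes to the deductible. Cost to patient: $289. OOP to date $289.
Claim 2 — $6305: $1420 to deductible, leaving $4885; coinsurance $4885 × 50% = $2442.50. Patient owes $3862.50 (running OOP $4151.50).
Claim 3 — $279: deductible met; 50% of $279 = $139.50. Patient owes $139.50 (running OOP $4291).
Claim 4 — $2409: 50% coinsurance on $2409 = $1204.50. Cost to patient: $1204.50. OOP to date $5495.50.

$1204.50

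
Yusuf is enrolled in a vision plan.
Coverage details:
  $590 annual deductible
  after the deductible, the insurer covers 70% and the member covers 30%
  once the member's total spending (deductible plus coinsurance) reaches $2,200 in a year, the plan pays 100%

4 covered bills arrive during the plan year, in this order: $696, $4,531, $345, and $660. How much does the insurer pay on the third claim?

Claim 1 — $696: $590 to deductible, leaving $106; member's 30% is $31.80. Member owes $621.80 (running OOP $621.80). Plan pays $696 − $621.80 = $74.20.
Claim 2 — $4,531: 30% coinsurance on $4,531 = $1,359.30. Member pays $1,359.30; OOP now $1,981.10. Plan pays $4,531 − $1,359.30 = $3,171.70.
Claim 3 — $345: deductible met; 30% of $345 = $103.50. Cost to member: $103.50. OOP to date $2,084.60. Insurer: $345 − $103.50 = $241.50.

$241.50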